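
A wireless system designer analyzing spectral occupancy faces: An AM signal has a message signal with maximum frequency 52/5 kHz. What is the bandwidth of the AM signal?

In AM (double-sideband), the bandwidth is twice the message frequency.
BW = 2 * f_m = 2 * 52/5 kHz = 104/5 kHz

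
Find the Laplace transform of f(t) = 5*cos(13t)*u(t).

Standard pair: cos(wt)*u(t) <-> s/(s^2+w^2)
With w = 13: L{5*cos(13t)*u(t)} = 5s/(s^2+169)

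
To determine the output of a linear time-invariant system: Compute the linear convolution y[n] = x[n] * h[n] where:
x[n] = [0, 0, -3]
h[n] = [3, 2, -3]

y[n] = sum_k x[k]*h[n-k]. Output length = len(x) + len(h) - 1 = 3 + 3 - 1 = 5.
y[0] = 0*3 = 0
y[1] = 0*3 + 0*2 = 0
y[2] = -3*3 + 0*2 + 0*-3 = -9
y[3] = -3*2 + 0*-3 = -6
y[4] = -3*-3 = 9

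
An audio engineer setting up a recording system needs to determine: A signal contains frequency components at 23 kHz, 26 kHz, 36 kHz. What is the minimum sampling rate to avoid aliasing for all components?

The highest frequency component is f_max = 36 kHz.
Nyquist rate = 2 * f_max = 2 * 36 kHz = 72 kHz.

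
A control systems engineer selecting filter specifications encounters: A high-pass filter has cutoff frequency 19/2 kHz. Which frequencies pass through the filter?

A high-pass filter passes all frequencies above the cutoff frequency 19/2 kHz and attenuates lower frequencies.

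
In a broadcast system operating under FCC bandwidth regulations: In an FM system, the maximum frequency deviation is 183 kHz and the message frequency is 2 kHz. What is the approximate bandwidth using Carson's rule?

Carson's rule: BW = 2*(delta_f + f_m)
= 2*(183 + 2) kHz = 370 kHz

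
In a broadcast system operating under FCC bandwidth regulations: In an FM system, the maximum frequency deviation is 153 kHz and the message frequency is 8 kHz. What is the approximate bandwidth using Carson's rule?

Carson's rule: BW = 2*(delta_f + f_m)
= 2*(153 + 8) kHz = 322 kHz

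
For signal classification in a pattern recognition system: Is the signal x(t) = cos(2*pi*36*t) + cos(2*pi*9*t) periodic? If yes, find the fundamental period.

f1 = 36 Hz, f2 = 9 Hz
Period T1 = 1/36, T2 = 1/9
Ratio T1/T2 = 9/36, which is rational.
The signal is periodic with fundamental period T = 1/GCD(36,9) = 1/9 s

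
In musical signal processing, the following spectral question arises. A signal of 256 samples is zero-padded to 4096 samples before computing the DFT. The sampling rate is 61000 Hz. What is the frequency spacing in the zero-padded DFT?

Original DFT: N = 256, resolution = f_s/N = 61000/256 = 7625/32 Hz
Zero-padded DFT: N = 4096, resolution = f_s/N = 61000/4096 = 7625/512 Hz
Zero-padding interpolates the spectrum (finer frequency grid)
but does NOT improve the true spectral resolution (ability to resolve close frequencies).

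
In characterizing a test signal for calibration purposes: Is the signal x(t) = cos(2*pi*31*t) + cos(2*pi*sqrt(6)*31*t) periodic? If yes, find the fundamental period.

f1 = 31 Hz, f2 = 31*sqrt(6) Hz
Ratio f2/f1 = sqrt(6), which is irrational.
Since the frequency ratio is irrational, no common period exists.
The signal is not periodic.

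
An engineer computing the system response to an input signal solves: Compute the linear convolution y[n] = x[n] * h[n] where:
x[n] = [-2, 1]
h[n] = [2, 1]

y[n] = sum_k x[k]*h[n-k]. Output length = len(x) + len(h) - 1 = 2 + 2 - 1 = 3.
y[0] = -2*2 = -4
y[1] = 1*2 + -2*1 = 0
y[2] = 1*1 = 1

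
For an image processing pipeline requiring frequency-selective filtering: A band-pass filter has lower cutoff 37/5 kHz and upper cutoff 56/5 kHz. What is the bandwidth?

Bandwidth = f_high - f_low
= 56/5 kHz - 37/5 kHz = 19/5 kHz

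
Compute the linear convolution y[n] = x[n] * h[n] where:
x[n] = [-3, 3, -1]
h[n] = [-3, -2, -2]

y[n] = sum_k x[k]*h[n-k]. Output length = len(x) + len(h) - 1 = 3 + 3 - 1 = 5.
y[0] = -3*-3 = 9
y[1] = 3*-3 + -3*-2 = -3
y[2] = -1*-3 + 3*-2 + -3*-2 = 3
y[3] = -1*-2 + 3*-2 = -4
y[4] = -1*-2 = 2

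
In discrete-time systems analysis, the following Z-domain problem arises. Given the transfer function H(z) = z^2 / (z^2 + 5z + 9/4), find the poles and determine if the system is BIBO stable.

Poles are roots of the denominator: z^2 + 5z + 9/4 = 0.
Quadratic formula: z = [-(5) +/- sqrt((5)^2 - 4*(9/4))] / 2
Discriminant = 25 - 9 = 16; sqrt = 4.
z = (-5 +/- 4) / 2 => z = -1/2 or z = -9/2.
|p1| = 9/2, |p2| = 1/2.
For BIBO stability, all poles must lie inside the unit circle (|p| < 1).
System is UNSTABLE since at least one |p| >= 1.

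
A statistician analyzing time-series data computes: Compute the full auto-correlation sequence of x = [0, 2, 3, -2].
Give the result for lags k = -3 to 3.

r_xx[k] = sum_m x[m]*x[m+k], indexed from 0, for k = -3 to 3:
  r_xx[-3] = x[3]*x[0] = 0
  r_xx[-2] = x[2]*x[0] + x[3]*x[1] = -4
  r_xx[-1] = x[1]*x[0] + x[2]*x[1] + x[3]*x[2] = 0
  r_xx[0] = x[0]*x[0] + x[1]*x[1] + x[2]*x[2] + x[3]*x[3] = 17
  r_xx[1] = x[0]*x[1] + x[1]*x[2] + x[2]*x[3] = 0
  r_xx[2] = x[0]*x[2] + x[1]*x[3] = -4
  r_xx[3] = x[0]*x[3] = 0
r_xx = [0, -4, 0, 17, 0, -4, 0]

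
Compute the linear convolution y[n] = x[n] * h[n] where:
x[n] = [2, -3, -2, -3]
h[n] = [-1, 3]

y[n] = sum_k x[k]*h[n-k]. Output length = len(x) + len(h) - 1 = 4 + 2 - 1 = 5.
y[0] = 2*-1 = -2
y[1] = -3*-1 + 2*3 = 9
y[2] = -2*-1 + -3*3 = -7
y[3] = -3*-1 + -2*3 = -3
y[4] = -3*3 = -9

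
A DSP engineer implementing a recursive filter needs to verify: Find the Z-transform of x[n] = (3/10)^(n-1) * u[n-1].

Time-shifting property: if X(z) = Z{x[n]}, then Z{x[n-d]} = z^(-d) * X(z)
X(z) = z/(z - 3/10) for x[n] = (3/10)^n * u[n]
Z{x[n-1]} = z^(-1) * z/(z - 3/10) = 1/(z - 3/10)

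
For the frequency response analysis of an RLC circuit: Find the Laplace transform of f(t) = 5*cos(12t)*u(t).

Standard pair: cos(wt)*u(t) <-> s/(s^2+w^2)
With w = 12: L{5*cos(12t)*u(t)} = 5s/(s^2+144)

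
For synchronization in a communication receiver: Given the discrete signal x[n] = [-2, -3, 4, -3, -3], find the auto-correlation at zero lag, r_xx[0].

The auto-correlation at zero lag r_xx[0] equals the signal energy.
r_xx[0] = sum of x[n]^2 = (-2)^2 + (-3)^2 + 4^2 + (-3)^2 + (-3)^2
= 4 + 9 + 16 + 9 + 9 = 47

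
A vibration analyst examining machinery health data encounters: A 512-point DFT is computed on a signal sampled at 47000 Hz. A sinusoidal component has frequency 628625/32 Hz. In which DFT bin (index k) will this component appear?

DFT frequency resolution = f_s/N = 47000/512 = 5875/64 Hz
Bin index k = f_signal / resolution = 628625/32 / 5875/64 = 214
The signal frequency 628625/32 Hz falls in DFT bin k = 214.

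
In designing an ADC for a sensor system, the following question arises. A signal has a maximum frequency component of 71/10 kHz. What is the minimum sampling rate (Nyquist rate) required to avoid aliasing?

By the Nyquist-Shannon sampling theorem,
the minimum sampling rate (Nyquist rate) must be at least 2 * f_max.
Nyquist rate = 2 * 71/10 kHz = 71/5 kHz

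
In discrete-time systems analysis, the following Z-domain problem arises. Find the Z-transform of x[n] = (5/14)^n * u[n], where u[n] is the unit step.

The Z-transform of a^n * u[n] is z/(z-a) for |z| > |a|.
Here a = 5/14, so X(z) = z/(z - (5/14)) = 14z/(14z - 5)
ROC: |z| > 5/14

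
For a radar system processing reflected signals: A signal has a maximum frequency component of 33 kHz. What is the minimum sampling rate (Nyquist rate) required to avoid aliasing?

By the Nyquist-Shannon sampling theorem,
the minimum sampling rate (Nyquist rate) must be at least 2 * f_max.
Nyquist rate = 2 * 33 kHz = 66 kHz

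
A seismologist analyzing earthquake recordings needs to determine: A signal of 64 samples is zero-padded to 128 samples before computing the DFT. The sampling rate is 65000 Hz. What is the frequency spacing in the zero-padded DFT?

Original DFT: N = 64, resolution = f_s/N = 65000/64 = 8125/8 Hz
Zero-padded DFT: N = 128, resolution = f_s/N = 65000/128 = 8125/16 Hz
Zero-padding interpolates the spectrum (finer frequency grid)
but does NOT improve the true spectral resolution (ability to resolve close frequencies).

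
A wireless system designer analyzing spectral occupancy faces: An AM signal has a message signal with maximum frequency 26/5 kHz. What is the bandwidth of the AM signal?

In AM (double-sideband), the bandwidth is twice the message frequency.
BW = 2 * f_m = 2 * 26/5 kHz = 52/5 kHz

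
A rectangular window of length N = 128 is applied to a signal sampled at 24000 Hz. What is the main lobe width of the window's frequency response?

For a rectangular window of length N,
the main lobe width in frequency is 2*f_s/N.
= 2*24000/128 = 375 Hz
This determines the minimum frequency separation for resolving two sinusoids.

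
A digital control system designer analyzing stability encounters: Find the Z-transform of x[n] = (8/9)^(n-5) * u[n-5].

Time-shifting property: if X(z) = Z{x[n]}, then Z{x[n-d]} = z^(-d) * X(z)
X(z) = z/(z - 8/9) for x[n] = (8/9)^n * u[n]
Z{x[n-5]} = z^(-5) * z/(z - 8/9) = z^(-4)/(z - 8/9)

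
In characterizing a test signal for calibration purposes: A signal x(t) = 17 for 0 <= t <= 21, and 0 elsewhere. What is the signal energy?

Energy = integral of |x(t)|^2 dt over the signal duration
= 17^2 * 21 = 289 * 21 = 6069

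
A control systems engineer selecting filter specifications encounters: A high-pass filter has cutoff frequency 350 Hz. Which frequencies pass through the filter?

A high-pass filter passes all frequencies above the cutoff frequency 350 Hz and attenuates lower frequencies.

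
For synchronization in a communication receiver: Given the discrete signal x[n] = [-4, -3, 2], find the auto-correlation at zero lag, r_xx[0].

The auto-correlation at zero lag r_xx[0] equals the signal energy.
r_xx[0] = sum of x[n]^2 = (-4)^2 + (-3)^2 + 2^2
= 16 + 9 + 4 = 29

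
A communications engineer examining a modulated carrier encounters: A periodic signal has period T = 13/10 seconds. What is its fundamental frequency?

The fundamental frequency is the reciprocal of the period.
f = 1/T = 1/(13/10) = 10/13 Hz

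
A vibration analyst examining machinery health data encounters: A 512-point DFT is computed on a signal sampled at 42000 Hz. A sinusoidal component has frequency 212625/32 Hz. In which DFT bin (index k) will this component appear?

DFT frequency resolution = f_s/N = 42000/512 = 2625/32 Hz
Bin index k = f_signal / resolution = 212625/32 / 2625/32 = 81
The signal frequency 212625/32 Hz falls in DFT bin k = 81.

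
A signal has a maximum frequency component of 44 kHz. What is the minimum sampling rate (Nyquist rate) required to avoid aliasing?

By the Nyquist-Shannon sampling theorem,
the minimum sampling rate (Nyquist rate) must be at least 2 * f_max.
Nyquist rate = 2 * 44 kHz = 88 kHz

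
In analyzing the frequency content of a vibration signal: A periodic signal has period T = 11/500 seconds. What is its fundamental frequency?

The fundamental frequency is the reciprocal of the period.
f = 1/T = 1/(11/500) = 500/11 Hz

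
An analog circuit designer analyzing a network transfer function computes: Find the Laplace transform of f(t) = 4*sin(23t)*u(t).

Standard pair: sin(wt)*u(t) <-> w/(s^2+w^2)
With w = 23: L{4*sin(23t)*u(t)} = 92/(s^2+529)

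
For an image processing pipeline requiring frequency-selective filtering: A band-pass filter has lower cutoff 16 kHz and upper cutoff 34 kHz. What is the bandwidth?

Bandwidth = f_high - f_low
= 34 kHz - 16 kHz = 18 kHz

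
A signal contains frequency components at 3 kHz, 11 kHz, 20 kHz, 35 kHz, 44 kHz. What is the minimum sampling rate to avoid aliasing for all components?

The highest frequency component is f_max = 44 kHz.
Nyquist rate = 2 * f_max = 2 * 44 kHz = 88 kHz.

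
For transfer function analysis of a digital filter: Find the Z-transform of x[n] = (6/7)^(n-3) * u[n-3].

Time-shifting property: if X(z) = Z{x[n]}, then Z{x[n-d]} = z^(-d) * X(z)
X(z) = z/(z - 6/7) for x[n] = (6/7)^n * u[n]
Z{x[n-3]} = z^(-3) * z/(z - 6/7) = z^(-2)/(z - 6/7)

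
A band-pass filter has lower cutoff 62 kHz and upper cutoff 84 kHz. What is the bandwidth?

Bandwidth = f_high - f_low
= 84 kHz - 62 kHz = 22 kHz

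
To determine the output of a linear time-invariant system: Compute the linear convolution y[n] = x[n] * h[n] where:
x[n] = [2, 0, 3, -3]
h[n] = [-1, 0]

y[n] = sum_k x[k]*h[n-k]. Output length = len(x) + len(h) - 1 = 4 + 2 - 1 = 5.
y[0] = 2*-1 = -2
y[1] = 0*-1 + 2*0 = 0
y[2] = 3*-1 + 0*0 = -3
y[3] = -3*-1 + 3*0 = 3
y[4] = -3*0 = 0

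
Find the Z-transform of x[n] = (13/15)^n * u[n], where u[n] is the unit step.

The Z-transform of a^n * u[n] is z/(z-a) for |z| > |a|.
Here a = 13/15, so X(z) = z/(z - (13/15)) = 15z/(15z - 13)
ROC: |z| > 13/15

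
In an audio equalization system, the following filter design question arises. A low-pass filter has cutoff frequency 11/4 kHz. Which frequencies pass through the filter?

A low-pass filter passes all frequencies below the cutoff frequency 11/4 kHz and attenuates higher frequencies.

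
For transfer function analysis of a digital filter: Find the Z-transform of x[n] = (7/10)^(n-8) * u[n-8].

Time-shifting property: if X(z) = Z{x[n]}, then Z{x[n-d]} = z^(-d) * X(z)
X(z) = z/(z - 7/10) for x[n] = (7/10)^n * u[n]
Z{x[n-8]} = z^(-8) * z/(z - 7/10) = z^(-7)/(z - 7/10)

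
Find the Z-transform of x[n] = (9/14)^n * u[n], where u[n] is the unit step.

The Z-transform of a^n * u[n] is z/(z-a) for |z| > |a|.
Here a = 9/14, so X(z) = z/(z - (9/14)) = 14z/(14z - 9)
ROC: |z| > 9/14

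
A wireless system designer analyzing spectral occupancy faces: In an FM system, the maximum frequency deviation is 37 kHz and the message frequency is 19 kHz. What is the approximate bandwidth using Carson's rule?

Carson's rule: BW = 2*(delta_f + f_m)
= 2*(37 + 19) kHz = 112 kHz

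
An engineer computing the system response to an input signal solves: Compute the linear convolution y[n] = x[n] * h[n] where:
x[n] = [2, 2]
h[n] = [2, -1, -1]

y[n] = sum_k x[k]*h[n-k]. Output length = len(x) + len(h) - 1 = 2 + 3 - 1 = 4.
y[0] = 2*2 = 4
y[1] = 2*2 + 2*-1 = 2
y[2] = 2*-1 + 2*-1 = -4
y[3] = 2*-1 = -2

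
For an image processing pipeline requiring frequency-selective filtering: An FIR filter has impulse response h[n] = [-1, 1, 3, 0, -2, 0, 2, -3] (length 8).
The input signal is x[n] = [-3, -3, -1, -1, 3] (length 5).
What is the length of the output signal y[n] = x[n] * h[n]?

For linear convolution, the output length is:
len(y) = len(x) + len(h) - 1 = 5 + 8 - 1 = 12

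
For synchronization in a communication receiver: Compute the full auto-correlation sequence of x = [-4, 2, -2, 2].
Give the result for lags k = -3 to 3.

r_xx[k] = sum_m x[m]*x[m+k], indexed from 0, for k = -3 to 3:
  r_xx[-3] = x[3]*x[0] = -8
  r_xx[-2] = x[2]*x[0] + x[3]*x[1] = 12
  r_xx[-1] = x[1]*x[0] + x[2]*x[1] + x[3]*x[2] = -16
  r_xx[0] = x[0]*x[0] + x[1]*x[1] + x[2]*x[2] + x[3]*x[3] = 28
  r_xx[1] = x[0]*x[1] + x[1]*x[2] + x[2]*x[3] = -16
  r_xx[2] = x[0]*x[2] + x[1]*x[3] = 12
  r_xx[3] = x[0]*x[3] = -8
r_xx = [-8, 12, -16, 28, -16, 12, -8]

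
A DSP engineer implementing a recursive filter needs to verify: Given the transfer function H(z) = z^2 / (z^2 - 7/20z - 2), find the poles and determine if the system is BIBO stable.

Poles are roots of the denominator: z^2 - 7/20z - 2 = 0.
Quadratic formula: z = [-(-7/20) +/- sqrt((-7/20)^2 - 4*(-2))] / 2
Discriminant = 49/400 + 8 = 3249/400; sqrt = 57/20.
z = (7/20 +/- 57/20) / 2 => z = 8/5 or z = -5/4.
|p1| = 8/5, |p2| = 5/4.
For BIBO stability, all poles must lie inside the unit circle (|p| < 1).
System is UNSTABLE since at least one |p| >= 1.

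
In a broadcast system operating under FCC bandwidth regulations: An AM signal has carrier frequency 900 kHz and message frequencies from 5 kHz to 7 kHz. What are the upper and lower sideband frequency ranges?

Upper sideband (USB) = fc + [fm_low, fm_high] = 900 + [5, 7] = [905, 907] kHz
Lower sideband (LSB) = fc - [fm_high, fm_low] = 900 - [7, 5] = [893, 895] kHz
Total occupied spectrum: 893 kHz to 907 kHz (plus carrier at 900 kHz)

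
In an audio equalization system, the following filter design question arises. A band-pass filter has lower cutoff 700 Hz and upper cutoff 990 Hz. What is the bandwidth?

Bandwidth = f_high - f_low
= 990 Hz - 700 Hz = 290 Hz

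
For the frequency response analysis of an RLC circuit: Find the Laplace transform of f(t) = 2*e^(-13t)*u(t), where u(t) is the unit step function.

Standard Laplace transform pair:
e^(-at)*u(t) <-> 1/(s+a)
With a = 13: L{2*e^(-13t)*u(t)} = 2/(s+13), ROC: Re(s) > -13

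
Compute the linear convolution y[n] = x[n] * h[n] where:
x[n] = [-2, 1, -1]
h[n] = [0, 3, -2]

y[n] = sum_k x[k]*h[n-k]. Output length = len(x) + len(h) - 1 = 3 + 3 - 1 = 5.
y[0] = -2*0 = 0
y[1] = 1*0 + -2*3 = -6
y[2] = -1*0 + 1*3 + -2*-2 = 7
y[3] = -1*3 + 1*-2 = -5
y[4] = -1*-2 = 2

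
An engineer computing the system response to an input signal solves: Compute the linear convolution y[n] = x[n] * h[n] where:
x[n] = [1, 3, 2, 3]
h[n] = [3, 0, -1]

y[n] = sum_k x[k]*h[n-k]. Output length = len(x) + len(h) - 1 = 4 + 3 - 1 = 6.
y[0] = 1*3 = 3
y[1] = 3*3 + 1*0 = 9
y[2] = 2*3 + 3*0 + 1*-1 = 5
y[3] = 3*3 + 2*0 + 3*-1 = 6
y[4] = 3*0 + 2*-1 = -2
y[5] = 3*-1 = -3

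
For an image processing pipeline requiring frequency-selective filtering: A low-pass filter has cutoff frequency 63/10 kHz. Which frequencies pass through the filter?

A low-pass filter passes all frequencies below the cutoff frequency 63/10 kHz and attenuates higher frequencies.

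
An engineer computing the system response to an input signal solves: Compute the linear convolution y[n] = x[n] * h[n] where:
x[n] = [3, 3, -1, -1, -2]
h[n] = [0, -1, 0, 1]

y[n] = sum_k x[k]*h[n-k]. Output length = len(x) + len(h) - 1 = 5 + 4 - 1 = 8.
y[0] = 3*0 = 0
y[1] = 3*0 + 3*-1 = -3
y[2] = -1*0 + 3*-1 + 3*0 = -3
y[3] = -1*0 + -1*-1 + 3*0 + 3*1 = 4
y[4] = -2*0 + -1*-1 + -1*0 + 3*1 = 4
y[5] = -2*-1 + -1*0 + -1*1 = 1
y[6] = -2*0 + -1*1 = -1
y[7] = -2*1 = -2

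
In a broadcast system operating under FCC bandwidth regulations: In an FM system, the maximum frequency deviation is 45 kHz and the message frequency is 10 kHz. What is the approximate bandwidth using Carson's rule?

Carson's rule: BW = 2*(delta_f + f_m)
= 2*(45 + 10) kHz = 110 kHz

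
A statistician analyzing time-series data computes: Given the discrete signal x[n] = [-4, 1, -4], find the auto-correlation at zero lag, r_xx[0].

The auto-correlation at zero lag r_xx[0] equals the signal energy.
r_xx[0] = sum of x[n]^2 = (-4)^2 + 1^2 + (-4)^2
= 16 + 1 + 16 = 33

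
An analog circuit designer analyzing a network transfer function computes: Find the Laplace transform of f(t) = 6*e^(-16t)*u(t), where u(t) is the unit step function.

Standard Laplace transform pair:
e^(-at)*u(t) <-> 1/(s+a)
With a = 16: L{6*e^(-16t)*u(t)} = 6/(s+16), ROC: Re(s) > -16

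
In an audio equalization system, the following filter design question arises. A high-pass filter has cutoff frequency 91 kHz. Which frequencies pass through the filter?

A high-pass filter passes all frequencies above the cutoff frequency 91 kHz and attenuates lower frequencies.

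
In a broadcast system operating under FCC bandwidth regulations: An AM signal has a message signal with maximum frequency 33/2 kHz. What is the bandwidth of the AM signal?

In AM (double-sideband), the bandwidth is twice the message frequency.
BW = 2 * f_m = 2 * 33/2 kHz = 33 kHz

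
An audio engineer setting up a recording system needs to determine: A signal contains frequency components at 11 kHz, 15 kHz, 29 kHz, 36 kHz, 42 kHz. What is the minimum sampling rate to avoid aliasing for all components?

The highest frequency component is f_max = 42 kHz.
Nyquist rate = 2 * f_max = 2 * 42 kHz = 84 kHz.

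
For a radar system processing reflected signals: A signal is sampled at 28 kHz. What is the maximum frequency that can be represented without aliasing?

The maximum frequency that can be represented without aliasing
is the Nyquist frequency: f_max = f_s / 2 = 28 kHz / 2 = 14 kHz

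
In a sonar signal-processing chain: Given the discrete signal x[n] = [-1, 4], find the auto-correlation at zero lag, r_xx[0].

The auto-correlation at zero lag r_xx[0] equals the signal energy.
r_xx[0] = sum of x[n]^2 = (-1)^2 + 4^2
= 1 + 16 = 17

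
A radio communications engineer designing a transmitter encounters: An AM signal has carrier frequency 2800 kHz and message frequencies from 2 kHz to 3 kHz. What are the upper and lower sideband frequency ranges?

Upper sideband (USB) = fc + [fm_low, fm_high] = 2800 + [2, 3] = [2802, 2803] kHz
Lower sideband (LSB) = fc - [fm_high, fm_low] = 2800 - [3, 2] = [2797, 2798] kHz
Total occupied spectrum: 2797 kHz to 2803 kHz (plus carrier at 2800 kHz)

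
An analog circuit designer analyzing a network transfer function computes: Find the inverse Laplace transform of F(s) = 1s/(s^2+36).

Standard pair: s/(s^2+w^2) <-> cos(wt)*u(t)
With k=1, w=6: f(t) = cos(6t)*u(t)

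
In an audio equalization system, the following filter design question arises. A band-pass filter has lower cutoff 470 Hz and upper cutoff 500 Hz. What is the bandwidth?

Bandwidth = f_high - f_low
= 500 Hz - 470 Hz = 30 Hz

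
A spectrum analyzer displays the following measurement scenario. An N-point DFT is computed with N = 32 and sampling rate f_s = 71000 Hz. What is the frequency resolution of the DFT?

DFT frequency resolution = f_s / N
= 71000 / 32 = 8875/4 Hz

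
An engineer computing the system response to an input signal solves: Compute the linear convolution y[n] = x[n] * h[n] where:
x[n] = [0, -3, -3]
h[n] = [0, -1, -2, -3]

y[n] = sum_k x[k]*h[n-k]. Output length = len(x) + len(h) - 1 = 3 + 4 - 1 = 6.
y[0] = 0*0 = 0
y[1] = -3*0 + 0*-1 = 0
y[2] = -3*0 + -3*-1 + 0*-2 = 3
y[3] = -3*-1 + -3*-2 + 0*-3 = 9
y[4] = -3*-2 + -3*-3 = 15
y[5] = -3*-3 = 9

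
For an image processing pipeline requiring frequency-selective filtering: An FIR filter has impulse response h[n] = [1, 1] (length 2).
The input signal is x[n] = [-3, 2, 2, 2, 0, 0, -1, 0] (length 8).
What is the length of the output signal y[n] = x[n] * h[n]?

For linear convolution, the output length is:
len(y) = len(x) + len(h) - 1 = 8 + 2 - 1 = 9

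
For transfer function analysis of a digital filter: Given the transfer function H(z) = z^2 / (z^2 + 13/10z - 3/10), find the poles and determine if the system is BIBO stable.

Poles are roots of the denominator: z^2 + 13/10z - 3/10 = 0.
Quadratic formula: z = [-(13/10) +/- sqrt((13/10)^2 - 4*(-3/10))] / 2
Discriminant = 169/100 + 6/5 = 289/100; sqrt = 17/10.
z = (-13/10 +/- 17/10) / 2 => z = 1/5 or z = -3/2.
|p1| = 3/2, |p2| = 1/5.
For BIBO stability, all poles must lie inside the unit circle (|p| < 1).
System is UNSTABLE since at least one |p| >= 1.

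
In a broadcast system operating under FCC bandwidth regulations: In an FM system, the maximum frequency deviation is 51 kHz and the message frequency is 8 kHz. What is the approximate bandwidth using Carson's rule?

Carson's rule: BW = 2*(delta_f + f_m)
= 2*(51 + 8) kHz = 118 kHz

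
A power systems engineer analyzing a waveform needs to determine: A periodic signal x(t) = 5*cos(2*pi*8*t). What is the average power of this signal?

Average power of A*cos(wt) is A^2/2.
P = 5^2 / 2 = 25/2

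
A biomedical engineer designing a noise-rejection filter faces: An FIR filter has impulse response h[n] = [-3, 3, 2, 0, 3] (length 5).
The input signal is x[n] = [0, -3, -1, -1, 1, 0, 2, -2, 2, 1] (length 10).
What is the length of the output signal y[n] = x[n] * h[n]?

For linear convolution, the output length is:
len(y) = len(x) + len(h) - 1 = 10 + 5 - 1 = 14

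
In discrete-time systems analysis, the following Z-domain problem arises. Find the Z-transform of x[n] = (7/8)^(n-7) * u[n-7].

Time-shifting property: if X(z) = Z{x[n]}, then Z{x[n-d]} = z^(-d) * X(z)
X(z) = z/(z - 7/8) for x[n] = (7/8)^n * u[n]
Z{x[n-7]} = z^(-7) * z/(z - 7/8) = z^(-6)/(z - 7/8)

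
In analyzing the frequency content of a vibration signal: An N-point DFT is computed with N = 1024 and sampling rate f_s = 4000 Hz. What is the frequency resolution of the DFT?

DFT frequency resolution = f_s / N
= 4000 / 1024 = 125/32 Hz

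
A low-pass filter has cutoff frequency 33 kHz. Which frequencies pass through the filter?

A low-pass filter passes all frequencies below the cutoff frequency 33 kHz and attenuates higher frequencies.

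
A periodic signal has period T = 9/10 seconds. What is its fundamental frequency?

The fundamental frequency is the reciprocal of the period.
f = 1/T = 1/(9/10) = 10/9 Hz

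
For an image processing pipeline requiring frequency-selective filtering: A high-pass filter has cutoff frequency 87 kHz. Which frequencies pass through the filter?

A high-pass filter passes all frequencies above the cutoff frequency 87 kHz and attenuates lower frequencies.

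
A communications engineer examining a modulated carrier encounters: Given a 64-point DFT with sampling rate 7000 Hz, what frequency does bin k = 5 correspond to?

The frequency of DFT bin k is: f_k = k * f_s / N
f_5 = 5 * 7000 / 64 = 4375/8 Hz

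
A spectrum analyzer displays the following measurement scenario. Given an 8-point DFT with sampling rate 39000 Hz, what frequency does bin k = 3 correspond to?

The frequency of DFT bin k is: f_k = k * f_s / N
f_3 = 3 * 39000 / 8 = 14625 Hz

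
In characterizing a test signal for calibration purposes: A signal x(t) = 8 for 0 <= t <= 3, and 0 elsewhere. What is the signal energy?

Energy = integral of |x(t)|^2 dt over the signal duration
= 8^2 * 3 = 64 * 3 = 192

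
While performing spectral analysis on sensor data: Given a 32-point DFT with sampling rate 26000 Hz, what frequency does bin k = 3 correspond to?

The frequency of DFT bin k is: f_k = k * f_s / N
f_3 = 3 * 26000 / 32 = 4875/2 Hz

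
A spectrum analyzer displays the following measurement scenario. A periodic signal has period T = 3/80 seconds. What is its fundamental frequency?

The fundamental frequency is the reciprocal of the period.
f = 1/T = 1/(3/80) = 80/3 Hz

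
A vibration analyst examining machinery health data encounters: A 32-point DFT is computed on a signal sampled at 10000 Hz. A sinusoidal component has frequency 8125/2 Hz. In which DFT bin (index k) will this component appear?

DFT frequency resolution = f_s/N = 10000/32 = 625/2 Hz
Bin index k = f_signal / resolution = 8125/2 / 625/2 = 13
The signal frequency 8125/2 Hz falls in DFT bin k = 13.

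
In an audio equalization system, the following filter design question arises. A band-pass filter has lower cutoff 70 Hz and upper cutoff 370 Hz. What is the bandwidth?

Bandwidth = f_high - f_low
= 370 Hz - 70 Hz = 300 Hz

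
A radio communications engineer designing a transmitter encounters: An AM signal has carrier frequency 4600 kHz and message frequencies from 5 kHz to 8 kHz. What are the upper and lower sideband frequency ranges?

Upper sideband (USB) = fc + [fm_low, fm_high] = 4600 + [5, 8] = [4605, 4608] kHz
Lower sideband (LSB) = fc - [fm_high, fm_low] = 4600 - [8, 5] = [4592, 4595] kHz
Total occupied spectrum: 4592 kHz to 4608 kHz (plus carrier at 4600 kHz)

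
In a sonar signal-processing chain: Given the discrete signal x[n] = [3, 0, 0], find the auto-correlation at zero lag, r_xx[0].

The auto-correlation at zero lag r_xx[0] equals the signal energy.
r_xx[0] = sum of x[n]^2 = 3^2 + 0^2 + 0^2
= 9 + 0 + 0 = 9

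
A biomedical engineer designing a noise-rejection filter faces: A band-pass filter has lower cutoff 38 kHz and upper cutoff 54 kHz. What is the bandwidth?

Bandwidth = f_high - f_low
= 54 kHz - 38 kHz = 16 kHz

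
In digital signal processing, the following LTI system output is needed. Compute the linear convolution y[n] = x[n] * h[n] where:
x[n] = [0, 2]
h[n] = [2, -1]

y[n] = sum_k x[k]*h[n-k]. Output length = len(x) + len(h) - 1 = 2 + 2 - 1 = 3.
y[0] = 0*2 = 0
y[1] = 2*2 + 0*-1 = 4
y[2] = 2*-1 = -2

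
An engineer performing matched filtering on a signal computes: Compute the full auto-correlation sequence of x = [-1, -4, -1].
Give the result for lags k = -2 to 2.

r_xx[k] = sum_m x[m]*x[m+k], indexed from 0, for k = -2 to 2:
  r_xx[-2] = x[2]*x[0] = 1
  r_xx[-1] = x[1]*x[0] + x[2]*x[1] = 8
  r_xx[0] = x[0]*x[0] + x[1]*x[1] + x[2]*x[2] = 18
  r_xx[1] = x[0]*x[1] + x[1]*x[2] = 8
  r_xx[2] = x[0]*x[2] = 1
r_xx = [1, 8, 18, 8, 1]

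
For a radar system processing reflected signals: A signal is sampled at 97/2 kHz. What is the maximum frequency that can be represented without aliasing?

The maximum frequency that can be represented without aliasing
is the Nyquist frequency: f_max = f_s / 2 = 97/2 kHz / 2 = 97/4 kHz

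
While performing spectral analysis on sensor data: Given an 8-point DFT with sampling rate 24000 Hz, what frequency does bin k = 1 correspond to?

The frequency of DFT bin k is: f_k = k * f_s / N
f_1 = 1 * 24000 / 8 = 3000 Hz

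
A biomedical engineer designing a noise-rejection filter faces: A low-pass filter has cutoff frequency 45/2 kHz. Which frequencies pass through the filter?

A low-pass filter passes all frequencies below the cutoff frequency 45/2 kHz and attenuates higher frequencies.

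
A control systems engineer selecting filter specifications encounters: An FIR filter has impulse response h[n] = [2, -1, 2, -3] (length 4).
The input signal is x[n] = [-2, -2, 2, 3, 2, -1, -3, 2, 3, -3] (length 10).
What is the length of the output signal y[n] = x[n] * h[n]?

For linear convolution, the output length is:
len(y) = len(x) + len(h) - 1 = 10 + 4 - 1 = 13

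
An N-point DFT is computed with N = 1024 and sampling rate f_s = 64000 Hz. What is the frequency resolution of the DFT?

DFT frequency resolution = f_s / N
= 64000 / 1024 = 125/2 Hz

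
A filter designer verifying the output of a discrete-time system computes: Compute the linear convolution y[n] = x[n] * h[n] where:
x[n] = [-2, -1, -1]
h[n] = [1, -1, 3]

y[n] = sum_k x[k]*h[n-k]. Output length = len(x) + len(h) - 1 = 3 + 3 - 1 = 5.
y[0] = -2*1 = -2
y[1] = -1*1 + -2*-1 = 1
y[2] = -1*1 + -1*-1 + -2*3 = -6
y[3] = -1*-1 + -1*3 = -2
y[4] = -1*3 = -3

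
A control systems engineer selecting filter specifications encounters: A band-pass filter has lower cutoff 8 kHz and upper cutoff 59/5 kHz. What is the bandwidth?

Bandwidth = f_high - f_low
= 59/5 kHz - 8 kHz = 19/5 kHz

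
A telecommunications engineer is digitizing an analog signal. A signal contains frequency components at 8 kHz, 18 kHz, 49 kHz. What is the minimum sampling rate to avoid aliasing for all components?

The highest frequency component is f_max = 49 kHz.
Nyquist rate = 2 * f_max = 2 * 49 kHz = 98 kHz.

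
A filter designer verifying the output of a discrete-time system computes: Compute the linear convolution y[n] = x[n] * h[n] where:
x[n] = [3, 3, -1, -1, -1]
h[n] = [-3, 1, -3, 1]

y[n] = sum_k x[k]*h[n-k]. Output length = len(x) + len(h) - 1 = 5 + 4 - 1 = 8.
y[0] = 3*-3 = -9
y[1] = 3*-3 + 3*1 = -6
y[2] = -1*-3 + 3*1 + 3*-3 = -3
y[3] = -1*-3 + -1*1 + 3*-3 + 3*1 = -4
y[4] = -1*-3 + -1*1 + -1*-3 + 3*1 = 8
y[5] = -1*1 + -1*-3 + -1*1 = 1
y[6] = -1*-3 + -1*1 = 2
y[7] = -1*1 = -1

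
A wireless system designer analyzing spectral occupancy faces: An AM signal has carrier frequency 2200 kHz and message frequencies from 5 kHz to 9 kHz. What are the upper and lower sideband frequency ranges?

Upper sideband (USB) = fc + [fm_low, fm_high] = 2200 + [5, 9] = [2205, 2209] kHz
Lower sideband (LSB) = fc - [fm_high, fm_low] = 2200 - [9, 5] = [2191, 2195] kHz
Total occupied spectrum: 2191 kHz to 2209 kHz (plus carrier at 2200 kHz)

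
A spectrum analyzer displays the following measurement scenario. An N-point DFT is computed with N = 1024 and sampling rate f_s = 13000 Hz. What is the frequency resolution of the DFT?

DFT frequency resolution = f_s / N
= 13000 / 1024 = 1625/128 Hz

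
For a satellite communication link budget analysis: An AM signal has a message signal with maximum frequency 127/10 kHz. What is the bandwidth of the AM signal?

In AM (double-sideband), the bandwidth is twice the message frequency.
BW = 2 * f_m = 2 * 127/10 kHz = 127/5 kHz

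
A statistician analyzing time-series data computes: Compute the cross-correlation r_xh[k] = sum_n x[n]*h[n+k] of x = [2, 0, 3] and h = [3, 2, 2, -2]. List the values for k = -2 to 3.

Both sequences indexed from 0 and zero outside their support.
Lags with overlap: k = -2 to 3.
  r_xh[-2] = x[2]*h[0] = 9
  r_xh[-1] = x[1]*h[0] + x[2]*h[1] = 6
  r_xh[0] = x[0]*h[0] + x[1]*h[1] + x[2]*h[2] = 12
  r_xh[1] = x[0]*h[1] + x[1]*h[2] + x[2]*h[3] = -2
  r_xh[2] = x[0]*h[2] + x[1]*h[3] = 4
  r_xh[3] = x[0]*h[3] = -4
r_xh = [9, 6, 12, -2, 4, -4] (for k = -2, ..., 3)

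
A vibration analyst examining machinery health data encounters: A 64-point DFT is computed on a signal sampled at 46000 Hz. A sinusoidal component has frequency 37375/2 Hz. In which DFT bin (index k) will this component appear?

DFT frequency resolution = f_s/N = 46000/64 = 2875/4 Hz
Bin index k = f_signal / resolution = 37375/2 / 2875/4 = 26
The signal frequency 37375/2 Hz falls in DFT bin k = 26.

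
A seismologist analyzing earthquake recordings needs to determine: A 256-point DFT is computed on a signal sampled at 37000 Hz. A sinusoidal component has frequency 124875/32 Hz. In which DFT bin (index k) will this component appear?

DFT frequency resolution = f_s/N = 37000/256 = 4625/32 Hz
Bin index k = f_signal / resolution = 124875/32 / 4625/32 = 27
The signal frequency 124875/32 Hz falls in DFT bin k = 27.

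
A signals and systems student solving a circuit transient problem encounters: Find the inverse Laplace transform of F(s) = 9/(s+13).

Standard pair: k/(s+a) <-> k*e^(-at)*u(t)
With k=9, a=13: f(t) = 9*e^(-13t)*u(t)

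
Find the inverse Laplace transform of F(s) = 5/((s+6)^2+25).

Standard pair: w/((s+a)^2+w^2) <-> e^(-at)*sin(wt)*u(t)
With a=6, w=5: f(t) = e^(-6t)*sin(5t)*u(t)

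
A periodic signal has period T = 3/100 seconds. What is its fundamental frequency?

The fundamental frequency is the reciprocal of the period.
f = 1/T = 1/(3/100) = 100/3 Hz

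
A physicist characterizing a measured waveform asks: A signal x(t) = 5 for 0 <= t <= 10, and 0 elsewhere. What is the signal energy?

Energy = integral of |x(t)|^2 dt over the signal duration
= 5^2 * 10 = 25 * 10 = 250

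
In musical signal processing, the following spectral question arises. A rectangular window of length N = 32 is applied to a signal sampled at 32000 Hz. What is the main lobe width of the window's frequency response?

For a rectangular window of length N,
the main lobe width in frequency is 2*f_s/N.
= 2*32000/32 = 2000 Hz
This determines the minimum frequency separation for resolving two sinusoids.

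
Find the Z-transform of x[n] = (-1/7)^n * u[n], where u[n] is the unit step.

The Z-transform of a^n * u[n] is z/(z-a) for |z| > |a|.
Here a = -1/7, so X(z) = z/(z - (-1/7)) = 7z/(7z + 1)
ROC: |z| > 1/7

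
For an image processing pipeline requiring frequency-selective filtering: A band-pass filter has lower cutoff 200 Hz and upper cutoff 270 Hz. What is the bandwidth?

Bandwidth = f_high - f_low
= 270 Hz - 200 Hz = 70 Hz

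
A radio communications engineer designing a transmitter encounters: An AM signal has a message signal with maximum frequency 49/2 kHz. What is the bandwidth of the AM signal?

In AM (double-sideband), the bandwidth is twice the message frequency.
BW = 2 * f_m = 2 * 49/2 kHz = 49 kHz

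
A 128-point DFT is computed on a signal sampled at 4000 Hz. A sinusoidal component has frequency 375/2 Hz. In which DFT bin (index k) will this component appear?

DFT frequency resolution = f_s/N = 4000/128 = 125/4 Hz
Bin index k = f_signal / resolution = 375/2 / 125/4 = 6
The signal frequency 375/2 Hz falls in DFT bin k = 6.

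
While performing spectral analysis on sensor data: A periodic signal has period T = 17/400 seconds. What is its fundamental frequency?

The fundamental frequency is the reciprocal of the period.
f = 1/T = 1/(17/400) = 400/17 Hz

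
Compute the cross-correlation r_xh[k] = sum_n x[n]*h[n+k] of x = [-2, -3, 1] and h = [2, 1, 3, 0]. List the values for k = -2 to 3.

Both sequences indexed from 0 and zero outside their support.
Lags with overlap: k = -2 to 3.
  r_xh[-2] = x[2]*h[0] = 2
  r_xh[-1] = x[1]*h[0] + x[2]*h[1] = -5
  r_xh[0] = x[0]*h[0] + x[1]*h[1] + x[2]*h[2] = -4
  r_xh[1] = x[0]*h[1] + x[1]*h[2] + x[2]*h[3] = -11
  r_xh[2] = x[0]*h[2] + x[1]*h[3] = -6
  r_xh[3] = x[0]*h[3] = 0
r_xh = [2, -5, -4, -11, -6, 0] (for k = -2, ..., 3)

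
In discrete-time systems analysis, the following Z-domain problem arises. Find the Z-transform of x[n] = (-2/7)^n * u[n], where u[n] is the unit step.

The Z-transform of a^n * u[n] is z/(z-a) for |z| > |a|.
Here a = -2/7, so X(z) = z/(z - (-2/7)) = 7z/(7z + 2)
ROC: |z| > 2/7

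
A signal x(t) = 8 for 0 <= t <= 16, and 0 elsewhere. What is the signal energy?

Energy = integral of |x(t)|^2 dt over the signal duration
= 8^2 * 16 = 64 * 16 = 1024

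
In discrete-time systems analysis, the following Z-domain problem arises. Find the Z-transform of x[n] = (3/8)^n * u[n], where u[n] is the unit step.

The Z-transform of a^n * u[n] is z/(z-a) for |z| > |a|.
Here a = 3/8, so X(z) = z/(z - (3/8)) = 8z/(8z - 3)
ROC: |z| > 3/8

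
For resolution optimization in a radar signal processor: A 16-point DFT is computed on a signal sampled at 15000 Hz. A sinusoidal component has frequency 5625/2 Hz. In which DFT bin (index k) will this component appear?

DFT frequency resolution = f_s/N = 15000/16 = 1875/2 Hz
Bin index k = f_signal / resolution = 5625/2 / 1875/2 = 3
The signal frequency 5625/2 Hz falls in DFT bin k = 3.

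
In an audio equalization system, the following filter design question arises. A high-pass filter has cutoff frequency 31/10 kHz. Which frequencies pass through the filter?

A high-pass filter passes all frequencies above the cutoff frequency 31/10 kHz and attenuates lower frequencies.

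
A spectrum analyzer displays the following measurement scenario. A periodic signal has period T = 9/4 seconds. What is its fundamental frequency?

The fundamental frequency is the reciprocal of the period.
f = 1/T = 1/(9/4) = 4/9 Hz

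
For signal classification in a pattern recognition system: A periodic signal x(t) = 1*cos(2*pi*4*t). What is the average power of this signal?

Average power of A*cos(wt) is A^2/2.
P = 1^2 / 2 = 1/2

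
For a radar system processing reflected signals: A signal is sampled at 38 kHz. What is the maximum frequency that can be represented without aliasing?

The maximum frequency that can be represented without aliasing
is the Nyquist frequency: f_max = f_s / 2 = 38 kHz / 2 = 19 kHz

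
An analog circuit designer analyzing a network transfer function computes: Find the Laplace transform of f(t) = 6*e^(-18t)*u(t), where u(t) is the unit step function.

Standard Laplace transform pair:
e^(-at)*u(t) <-> 1/(s+a)
With a = 18: L{6*e^(-18t)*u(t)} = 6/(s+18), ROC: Re(s) > -18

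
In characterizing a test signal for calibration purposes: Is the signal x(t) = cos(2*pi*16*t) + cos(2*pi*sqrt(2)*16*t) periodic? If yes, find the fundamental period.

f1 = 16 Hz, f2 = 16*sqrt(2) Hz
Ratio f2/f1 = sqrt(2), which is irrational.
Since the frequency ratio is irrational, no common period exists.
The signal is not periodic.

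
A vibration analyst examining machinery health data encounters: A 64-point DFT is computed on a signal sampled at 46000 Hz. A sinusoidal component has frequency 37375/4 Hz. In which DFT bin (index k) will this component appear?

DFT frequency resolution = f_s/N = 46000/64 = 2875/4 Hz
Bin index k = f_signal / resolution = 37375/4 / 2875/4 = 13
The signal frequency 37375/4 Hz falls in DFT bin k = 13.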